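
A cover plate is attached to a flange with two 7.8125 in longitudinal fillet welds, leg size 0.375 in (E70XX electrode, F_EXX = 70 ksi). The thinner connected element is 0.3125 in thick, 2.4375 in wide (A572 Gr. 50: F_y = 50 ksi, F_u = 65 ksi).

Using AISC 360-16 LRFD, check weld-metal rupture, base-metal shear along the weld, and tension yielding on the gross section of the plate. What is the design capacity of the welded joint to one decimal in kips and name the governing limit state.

Weld metal: throat = 0.707×0.375 = 0.26513 in, L = 2×7.8125 = 15.625 in. φR_n = 0.75 × 0.6 × 70 × 0.26513 × 15.625 = 130.5 kips.
Base metal shear (0.3125 in plate): yield φR_n = 1.0×0.6×50×0.3125×15.625 = 146.5 kips; rupture φR_n = 0.75×0.6×65×0.3125×15.625 = 142.8 kips; take 142.8 kips (rupture).
Tension yield (gross): A_g = 2.4375×0.3125 = 0.76172 in². φR_n = 0.90 × 50 × 0.76172 = 34.3 kips.
Governing: min(130.5, 142.8, 34.3) = 34.3 kips → gross-section yield.

34.3 kips (gross-section yield governs)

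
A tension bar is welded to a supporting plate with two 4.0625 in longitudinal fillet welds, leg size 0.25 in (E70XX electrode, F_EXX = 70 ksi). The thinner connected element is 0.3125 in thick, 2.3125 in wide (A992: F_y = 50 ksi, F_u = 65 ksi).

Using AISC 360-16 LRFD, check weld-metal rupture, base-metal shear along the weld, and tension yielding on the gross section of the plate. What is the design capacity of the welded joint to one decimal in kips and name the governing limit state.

32.5 kips (gross-section yield governs)

Weld metal: throat = 0.707×0.25 = 0.17675 in, L = 2×4.0625 = 8.125 in. φR_n = 0.75 × 0.6 × 70 × 0.17675 × 8.125 = 45.2 kips.
Base metal shear (0.3125 in plate): yield φR_n = 1.0×0.6×50×0.3125×8.125 = 76.2 kips; rupture φR_n = 0.75×0.6×65×0.3125×8.125 = 74.3 kips; take 74.3 kips (rupture).
Tension yield (gross): A_g = 2.3125×0.3125 = 0.72266 in². φR_n = 0.90 × 50 × 0.72266 = 32.5 kips.
Governing: min(45.2, 74.3, 32.5) = 32.5 kips → gross-section yield.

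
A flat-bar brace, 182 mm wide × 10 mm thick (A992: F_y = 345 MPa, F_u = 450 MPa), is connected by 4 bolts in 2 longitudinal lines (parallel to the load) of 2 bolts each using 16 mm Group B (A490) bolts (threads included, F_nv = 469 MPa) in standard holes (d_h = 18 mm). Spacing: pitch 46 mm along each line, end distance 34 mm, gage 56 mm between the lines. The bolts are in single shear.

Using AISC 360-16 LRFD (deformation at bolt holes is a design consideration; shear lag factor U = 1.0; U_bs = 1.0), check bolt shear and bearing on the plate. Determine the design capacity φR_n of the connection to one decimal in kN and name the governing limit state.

282.9 kN (bolt shear governs)

Bolt shear: A_b = π(16)²/4 = 201.06 mm². φR_n = 0.75 × 469 × 201.06 × 4 × 1 = 282.9 kN.
Bearing (10 mm plate, F_u = 450 MPa): end bolts L_c = 34 − 18/2 = 25, R_n = min(1.2×25×10×450, 2.4×16×10×450) = 135 kN/bolt; interior L_c = 46 − 18 = 28, R_n = 151.2 kN/bolt. φR_n = 0.75 × (2×135 + 2×151.2) = 429.3 kN.
Governing: min(282.9, 429.3) = 282.9 kN → bolt shear.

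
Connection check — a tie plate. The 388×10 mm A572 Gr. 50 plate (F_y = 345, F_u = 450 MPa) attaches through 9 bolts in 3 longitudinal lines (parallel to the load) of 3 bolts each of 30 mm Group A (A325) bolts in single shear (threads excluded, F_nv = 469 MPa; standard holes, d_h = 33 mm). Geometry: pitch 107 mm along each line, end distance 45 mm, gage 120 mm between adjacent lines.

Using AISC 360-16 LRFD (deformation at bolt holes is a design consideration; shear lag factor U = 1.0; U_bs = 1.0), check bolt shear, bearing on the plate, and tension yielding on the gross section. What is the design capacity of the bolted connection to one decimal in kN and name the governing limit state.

Bolt shear: A_b = π(30)²/4 = 706.86 mm². φR_n = 0.75 × 469 × 706.86 × 9 × 1 = 2237.7 kN.
Bearing (10 mm plate, F_u = 450 MPa): end bolts L_c = 45 − 33/2 = 28.5, R_n = min(1.2×28.5×10×450, 2.4×30×10×450) = 153.9 kN/bolt; interior L_c = 107 − 33 = 74, R_n = 324 kN/bolt. φR_n = 0.75 × (3×153.9 + 6×324) = 1804.3 kN.
Tension yield (gross): A_g = 388×10 = 3880 mm². φR_n = 0.90 × 345 × 3880 = 1204.7 kN.
Governing: min(2237.7, 1804.3, 1204.7) = 1204.7 kN → gross-section yield.

1204.7 kN (gross-section yield governs)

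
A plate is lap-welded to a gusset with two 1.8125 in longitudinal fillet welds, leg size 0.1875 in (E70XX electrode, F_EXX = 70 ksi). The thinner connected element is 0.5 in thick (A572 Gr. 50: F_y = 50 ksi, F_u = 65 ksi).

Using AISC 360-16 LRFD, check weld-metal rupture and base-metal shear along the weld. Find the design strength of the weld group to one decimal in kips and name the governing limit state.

15.1 kips (weld metal governs)

Weld metal: throat = 0.707×0.1875 = 0.13256 in, L = 2×1.8125 = 3.625 in. φR_n = 0.75 × 0.6 × 70 × 0.13256 × 3.625 = 15.1 kips.
Base metal shear (0.5 in plate): yield φR_n = 1.0×0.6×50×0.5×3.625 = 54.4 kips; rupture φR_n = 0.75×0.6×65×0.5×3.625 = 53.0 kips; take 53.0 kips (rupture).
Governing: min(15.1, 53.0) = 15.1 kips → weld metal.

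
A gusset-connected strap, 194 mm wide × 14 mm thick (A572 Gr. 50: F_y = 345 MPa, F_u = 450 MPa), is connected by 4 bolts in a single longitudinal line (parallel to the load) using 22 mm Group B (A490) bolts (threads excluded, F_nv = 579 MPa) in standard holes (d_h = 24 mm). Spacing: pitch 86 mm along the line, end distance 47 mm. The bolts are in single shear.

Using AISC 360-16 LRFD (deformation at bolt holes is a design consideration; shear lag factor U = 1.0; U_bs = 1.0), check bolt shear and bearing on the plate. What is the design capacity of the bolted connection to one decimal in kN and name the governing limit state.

Bolt shear: A_b = π(22)²/4 = 380.13 mm². φR_n = 0.75 × 579 × 380.13 × 4 × 1 = 660.3 kN.
Bearing (14 mm plate, F_u = 450 MPa): end bolts L_c = 47 − 24/2 = 35, R_n = min(1.2×35×14×450, 2.4×22×14×450) = 264.6 kN/bolt; interior L_c = 86 − 24 = 62, R_n = 332.64 kN/bolt. φR_n = 0.75 × (1×264.6 + 3×332.64) = 946.9 kN.
Governing: min(660.3, 946.9) = 660.3 kN → bolt shear.

660.3 kN (bolt shear governs)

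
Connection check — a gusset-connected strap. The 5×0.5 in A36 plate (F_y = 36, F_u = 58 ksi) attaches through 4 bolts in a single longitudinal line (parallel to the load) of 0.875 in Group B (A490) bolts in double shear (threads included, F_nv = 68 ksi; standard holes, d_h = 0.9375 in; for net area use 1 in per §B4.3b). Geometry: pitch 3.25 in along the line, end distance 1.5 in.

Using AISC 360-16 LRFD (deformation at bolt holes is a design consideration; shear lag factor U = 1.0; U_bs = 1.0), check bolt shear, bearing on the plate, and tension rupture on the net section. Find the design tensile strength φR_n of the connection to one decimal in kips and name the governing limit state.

87.0 kips (net-section rupture governs)

Bolt shear: A_b = π(0.875)²/4 = 0.60132 in². φR_n = 0.75 × 68 × 0.60132 × 4 × 2 = 245.3 kips.
Bearing (0.5 in plate, F_u = 58 ksi): end bolts L_c = 1.5 − 0.9375/2 = 1.03125, R_n = min(1.2×1.03125×0.5×58, 2.4×0.875×0.5×58) = 35.888 kips/bolt; interior L_c = 3.25 − 0.9375 = 2.3125, R_n = 60.9 kips/bolt. φR_n = 0.75 × (1×35.888 + 3×60.9) = 163.9 kips.
Tension rupture (net): A_n = (5 − 1×1)×0.5 = 2 in² (U = 1.0, A_e = A_n). φR_n = 0.75 × 58 × 2 = 87.0 kips.
Governing: min(245.3, 163.9, 87.0) = 87.0 kips → net-section rupture.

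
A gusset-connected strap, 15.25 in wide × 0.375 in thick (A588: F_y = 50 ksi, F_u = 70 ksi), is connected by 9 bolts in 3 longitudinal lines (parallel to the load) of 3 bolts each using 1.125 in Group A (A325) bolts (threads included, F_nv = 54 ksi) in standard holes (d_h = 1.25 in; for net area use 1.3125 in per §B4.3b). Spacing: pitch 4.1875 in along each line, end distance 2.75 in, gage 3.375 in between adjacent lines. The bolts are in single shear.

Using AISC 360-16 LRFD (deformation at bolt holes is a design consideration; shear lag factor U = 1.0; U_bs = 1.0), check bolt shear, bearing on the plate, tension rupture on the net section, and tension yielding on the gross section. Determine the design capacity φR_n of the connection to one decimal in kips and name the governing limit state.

Bolt shear: A_b = π(1.125)²/4 = 0.99402 in². φR_n = 0.75 × 54 × 0.99402 × 9 × 1 = 362.3 kips.
Bearing (0.375 in plate, F_u = 70 ksi): end bolts L_c = 2.75 − 1.25/2 = 2.125, R_n = min(1.2×2.125×0.375×70, 2.4×1.125×0.375×70) = 66.938 kips/bolt; interior L_c = 4.1875 − 1.25 = 2.9375, R_n = 70.875 kips/bolt. φR_n = 0.75 × (3×66.938 + 6×70.875) = 469.5 kips.
Tension rupture (net): A_n = (15.25 − 3×1.3125)×0.375 = 4.2422 in² (U = 1.0, A_e = A_n). φR_n = 0.75 × 70 × 4.2422 = 222.7 kips.
Tension yield (gross): A_g = 15.25×0.375 = 5.7188 in². φR_n = 0.90 × 50 × 5.7188 = 257.3 kips.
Governing: min(362.3, 469.5, 222.7, 257.3) = 222.7 kips → net-section rupture.

222.7 kips (net-section rupture governs)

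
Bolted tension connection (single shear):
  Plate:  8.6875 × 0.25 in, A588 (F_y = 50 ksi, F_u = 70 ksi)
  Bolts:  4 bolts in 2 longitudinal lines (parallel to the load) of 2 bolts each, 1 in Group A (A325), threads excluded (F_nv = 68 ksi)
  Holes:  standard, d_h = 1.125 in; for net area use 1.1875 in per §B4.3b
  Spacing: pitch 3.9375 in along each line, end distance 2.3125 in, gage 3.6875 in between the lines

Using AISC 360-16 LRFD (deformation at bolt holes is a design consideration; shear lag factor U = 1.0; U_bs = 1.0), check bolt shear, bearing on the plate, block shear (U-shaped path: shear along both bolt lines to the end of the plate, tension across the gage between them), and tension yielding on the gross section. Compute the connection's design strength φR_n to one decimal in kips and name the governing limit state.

97.7 kips (gross-section yield governs)

Bolt shear: A_b = π(1)²/4 = 0.7854 in². φR_n = 0.75 × 68 × 0.7854 × 4 × 1 = 160.2 kips.
Bearing (0.25 in plate, F_u = 70 ksi): end bolts L_c = 2.3125 − 1.125/2 = 1.75, R_n = min(1.2×1.75×0.25×70, 2.4×1×0.25×70) = 36.75 kips/bolt; interior L_c = 3.9375 − 1.125 = 2.8125, R_n = 42 kips/bolt. φR_n = 0.75 × (2×36.75 + 2×42) = 118.1 kips.
Block shear: shear path 2×[2.3125+1×3.9375] = 2×6.25 in, A_gv = 3.125, A_nv = 2×(6.25 − 1.5×1.1875)×0.25 = 2.2344 in²; tension across gage: (3.6875 − 1×1.1875)×0.25 = 0.625 in². R_n = min(0.6×70×2.2344, 0.6×50×3.125) + 1.0×70×0.625 = min(93.845, 93.75) + 43.75 = 137.5 kips. φR_n = 0.75 × 137.5 = 103.1 kips.
Tension yield (gross): A_g = 8.6875×0.25 = 2.1719 in². φR_n = 0.90 × 50 × 2.1719 = 97.7 kips.
Governing: min(160.2, 118.1, 103.1, 97.7) = 97.7 kips → gross-section yield.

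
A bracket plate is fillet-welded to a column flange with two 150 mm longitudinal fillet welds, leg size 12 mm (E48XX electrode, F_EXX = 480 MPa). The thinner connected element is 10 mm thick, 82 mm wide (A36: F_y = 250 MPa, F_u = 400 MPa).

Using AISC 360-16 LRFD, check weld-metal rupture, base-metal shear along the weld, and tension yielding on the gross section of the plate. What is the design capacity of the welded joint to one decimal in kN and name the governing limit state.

184.5 kN (gross-section yield governs)

Weld metal: throat = 0.707×12 = 8.484 mm, L = 2×150 = 300 mm. φR_n = 0.75 × 0.6 × 480 × 8.484 × 300 = 549.8 kN.
Base metal shear (10 mm plate): yield φR_n = 1.0×0.6×250×10×300 = 450.0 kN; rupture φR_n = 0.75×0.6×400×10×300 = 540.0 kN; take 450.0 kN (yield).
Tension yield (gross): A_g = 82×10 = 820 mm². φR_n = 0.90 × 250 × 820 = 184.5 kN.
Governing: min(549.8, 450.0, 184.5) = 184.5 kN → gross-section yield.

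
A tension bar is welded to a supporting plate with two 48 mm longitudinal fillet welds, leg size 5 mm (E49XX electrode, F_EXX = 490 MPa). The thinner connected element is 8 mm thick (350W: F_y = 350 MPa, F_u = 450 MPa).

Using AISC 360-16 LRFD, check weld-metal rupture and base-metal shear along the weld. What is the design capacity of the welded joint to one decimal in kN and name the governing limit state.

Weld metal: throat = 0.707×5 = 3.535 mm, L = 2×48 = 96 mm. φR_n = 0.75 × 0.6 × 490 × 3.535 × 96 = 74.8 kN.
Base metal shear (8 mm plate): yield φR_n = 1.0×0.6×350×8×96 = 161.3 kN; rupture φR_n = 0.75×0.6×450×8×96 = 155.5 kN; take 155.5 kN (rupture).
Governing: min(74.8, 155.5) = 74.8 kN → weld metal.

74.8 kN (weld metal governs)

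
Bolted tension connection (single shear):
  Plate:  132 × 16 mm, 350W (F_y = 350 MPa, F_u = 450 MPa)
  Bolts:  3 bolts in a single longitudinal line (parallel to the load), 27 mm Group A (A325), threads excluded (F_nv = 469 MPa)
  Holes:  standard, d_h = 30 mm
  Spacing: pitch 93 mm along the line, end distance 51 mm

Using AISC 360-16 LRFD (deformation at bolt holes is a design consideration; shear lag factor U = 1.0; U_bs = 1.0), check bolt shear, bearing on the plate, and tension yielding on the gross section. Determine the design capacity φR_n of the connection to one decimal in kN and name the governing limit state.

604.2 kN (bolt shear governs)

Bolt shear: A_b = π(27)²/4 = 572.56 mm². φR_n = 0.75 × 469 × 572.56 × 3 × 1 = 604.2 kN.
Bearing (16 mm plate, F_u = 450 MPa): end bolts L_c = 51 − 30/2 = 36, R_n = min(1.2×36×16×450, 2.4×27×16×450) = 311.04 kN/bolt; interior L_c = 93 − 30 = 63, R_n = 466.56 kN/bolt. φR_n = 0.75 × (1×311.04 + 2×466.56) = 933.1 kN.
Tension yield (gross): A_g = 132×16 = 2112 mm². φR_n = 0.90 × 350 × 2112 = 665.3 kN.
Governing: min(604.2, 933.1, 665.3) = 604.2 kN → bolt shear.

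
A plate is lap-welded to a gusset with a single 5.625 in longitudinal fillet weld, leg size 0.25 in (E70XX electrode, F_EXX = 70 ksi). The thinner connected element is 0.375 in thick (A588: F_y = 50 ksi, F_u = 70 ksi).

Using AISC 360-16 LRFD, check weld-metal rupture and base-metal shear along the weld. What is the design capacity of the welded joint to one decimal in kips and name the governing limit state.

Weld metal: throat = 0.707×0.25 = 0.17675 in, L = 5.625 in. φR_n = 0.75 × 0.6 × 70 × 0.17675 × 5.625 = 31.3 kips.
Base metal shear (0.375 in plate): yield φR_n = 1.0×0.6×50×0.375×5.625 = 63.3 kips; rupture φR_n = 0.75×0.6×70×0.375×5.625 = 66.4 kips; take 63.3 kips (yield).
Governing: min(31.3, 63.3) = 31.3 kips → weld metal.

31.3 kips (weld metal governs)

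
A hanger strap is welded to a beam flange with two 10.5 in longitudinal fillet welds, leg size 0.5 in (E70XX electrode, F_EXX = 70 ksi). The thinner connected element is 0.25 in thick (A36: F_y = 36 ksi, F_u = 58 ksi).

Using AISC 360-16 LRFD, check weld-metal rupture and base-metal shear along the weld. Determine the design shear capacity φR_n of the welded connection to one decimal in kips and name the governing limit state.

113.4 kips (base-metal shear governs)

Weld metal: throat = 0.707×0.5 = 0.3535 in, L = 2×10.5 = 21 in. φR_n = 0.75 × 0.6 × 70 × 0.3535 × 21 = 233.8 kips.
Base metal shear (0.25 in plate): yield φR_n = 1.0×0.6×36×0.25×21 = 113.4 kips; rupture φR_n = 0.75×0.6×58×0.25×21 = 137.0 kips; take 113.4 kips (yield).
Governing: min(233.8, 113.4) = 113.4 kips → base-metal shear.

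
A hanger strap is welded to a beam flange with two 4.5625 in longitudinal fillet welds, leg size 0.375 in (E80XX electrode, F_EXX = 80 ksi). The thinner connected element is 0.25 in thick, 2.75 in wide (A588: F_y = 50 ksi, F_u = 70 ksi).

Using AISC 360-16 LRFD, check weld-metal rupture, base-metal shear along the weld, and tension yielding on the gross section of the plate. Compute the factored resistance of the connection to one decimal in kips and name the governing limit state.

Weld metal: throat = 0.707×0.375 = 0.26513 in, L = 2×4.5625 = 9.125 in. φR_n = 0.75 × 0.6 × 80 × 0.26513 × 9.125 = 87.1 kips.
Base metal shear (0.25 in plate): yield φR_n = 1.0×0.6×50×0.25×9.125 = 68.4 kips; rupture φR_n = 0.75×0.6×70×0.25×9.125 = 71.9 kips; take 68.4 kips (yield).
Tension yield (gross): A_g = 2.75×0.25 = 0.6875 in². φR_n = 0.90 × 50 × 0.6875 = 30.9 kips.
Governing: min(87.1, 68.4, 30.9) = 30.9 kips → gross-section yield.

30.9 kips (gross-section yield governs)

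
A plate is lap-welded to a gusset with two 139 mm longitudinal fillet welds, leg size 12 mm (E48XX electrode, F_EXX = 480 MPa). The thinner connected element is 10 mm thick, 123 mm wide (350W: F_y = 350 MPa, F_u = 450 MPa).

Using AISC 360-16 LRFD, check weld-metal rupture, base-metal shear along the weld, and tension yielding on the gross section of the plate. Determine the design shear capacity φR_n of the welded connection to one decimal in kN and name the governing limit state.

387.5 kN (gross-section yield governs)

Weld metal: throat = 0.707×12 = 8.484 mm, L = 2×139 = 278 mm. φR_n = 0.75 × 0.6 × 480 × 8.484 × 278 = 509.4 kN.
Base metal shear (10 mm plate): yield φR_n = 1.0×0.6×350×10×278 = 583.8 kN; rupture φR_n = 0.75×0.6×450×10×278 = 563.0 kN; take 563.0 kN (rupture).
Tension yield (gross): A_g = 123×10 = 1230 mm². φR_n = 0.90 × 350 × 1230 = 387.5 kN.
Governing: min(509.4, 563.0, 387.5) = 387.5 kN → gross-section yield.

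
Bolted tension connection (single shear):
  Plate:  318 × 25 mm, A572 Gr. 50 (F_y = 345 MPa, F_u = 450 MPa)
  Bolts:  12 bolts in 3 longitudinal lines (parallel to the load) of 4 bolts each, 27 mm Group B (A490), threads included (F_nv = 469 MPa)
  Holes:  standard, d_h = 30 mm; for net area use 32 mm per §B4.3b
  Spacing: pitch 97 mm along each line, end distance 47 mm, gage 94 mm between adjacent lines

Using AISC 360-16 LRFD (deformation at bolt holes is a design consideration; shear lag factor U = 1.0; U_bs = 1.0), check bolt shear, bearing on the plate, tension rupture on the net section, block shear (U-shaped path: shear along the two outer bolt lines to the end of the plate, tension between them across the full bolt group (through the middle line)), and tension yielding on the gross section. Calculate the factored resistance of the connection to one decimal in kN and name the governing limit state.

Bolt shear: A_b = π(27)²/4 = 572.56 mm². φR_n = 0.75 × 469 × 572.56 × 12 × 1 = 2416.8 kN.
Bearing (25 mm plate, F_u = 450 MPa): end bolts L_c = 47 − 30/2 = 32, R_n = min(1.2×32×25×450, 2.4×27×25×450) = 432 kN/bolt; interior L_c = 97 − 30 = 67, R_n = 729 kN/bolt. φR_n = 0.75 × (3×432 + 9×729) = 5892.8 kN.
Tension rupture (net): A_n = (318 − 3×32)×25 = 5550 mm² (U = 1.0, A_e = A_n). φR_n = 0.75 × 450 × 5550 = 1873.1 kN.
Block shear: shear path 2×[47+3×97] = 2×338 mm, A_gv = 16900, A_nv = 2×(338 − 3.5×32)×25 = 11300 mm²; tension across gage: (188 − 2×32)×25 = 3100 mm². R_n = min(0.6×450×11300, 0.6×345×16900) + 1.0×450×3100 = min(3051, 3498.3) + 1395 = 4446 kN. φR_n = 0.75 × 4446 = 3334.5 kN.
Tension yield (gross): A_g = 318×25 = 7950 mm². φR_n = 0.90 × 345 × 7950 = 2468.5 kN.
Governing: min(2416.8, 5892.8, 1873.1, 3334.5, 2468.5) = 1873.1 kN → net-section rupture.

1873.1 kN (net-section rupture governs)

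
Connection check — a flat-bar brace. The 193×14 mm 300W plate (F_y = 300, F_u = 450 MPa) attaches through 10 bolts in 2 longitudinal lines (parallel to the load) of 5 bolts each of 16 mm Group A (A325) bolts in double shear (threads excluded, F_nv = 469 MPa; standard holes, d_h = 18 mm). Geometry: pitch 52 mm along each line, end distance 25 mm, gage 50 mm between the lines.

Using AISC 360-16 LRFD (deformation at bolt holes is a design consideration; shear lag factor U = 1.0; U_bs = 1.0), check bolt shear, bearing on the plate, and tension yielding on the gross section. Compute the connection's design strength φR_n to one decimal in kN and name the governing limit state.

729.5 kN (gross-section yield governs)

Bolt shear: A_b = π(16)²/4 = 201.06 mm². φR_n = 0.75 × 469 × 201.06 × 10 × 2 = 1414.5 kN.
Bearing (14 mm plate, F_u = 450 MPa): end bolts L_c = 25 − 18/2 = 16, R_n = min(1.2×16×14×450, 2.4×16×14×450) = 120.96 kN/bolt; interior L_c = 52 − 18 = 34, R_n = 241.92 kN/bolt. φR_n = 0.75 × (2×120.96 + 8×241.92) = 1633.0 kN.
Tension yield (gross): A_g = 193×14 = 2702 mm². φR_n = 0.90 × 300 × 2702 = 729.5 kN.
Governing: min(1414.5, 1633.0, 729.5) = 729.5 kN → gross-section yield.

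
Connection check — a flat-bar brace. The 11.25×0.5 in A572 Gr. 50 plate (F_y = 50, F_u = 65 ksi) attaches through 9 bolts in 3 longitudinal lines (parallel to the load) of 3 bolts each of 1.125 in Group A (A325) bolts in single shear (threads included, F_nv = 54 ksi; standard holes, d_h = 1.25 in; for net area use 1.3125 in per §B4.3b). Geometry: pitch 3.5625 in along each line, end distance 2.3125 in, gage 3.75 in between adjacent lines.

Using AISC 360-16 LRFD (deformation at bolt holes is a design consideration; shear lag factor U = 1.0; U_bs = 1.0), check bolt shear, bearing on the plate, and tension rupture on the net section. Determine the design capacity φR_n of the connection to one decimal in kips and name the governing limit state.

178.2 kips (net-section rupture governs)

Bolt shear: A_b = π(1.125)²/4 = 0.99402 in². φR_n = 0.75 × 54 × 0.99402 × 9 × 1 = 362.3 kips.
Bearing (0.5 in plate, F_u = 65 ksi): end bolts L_c = 2.3125 − 1.25/2 = 1.6875, R_n = min(1.2×1.6875×0.5×65, 2.4×1.125×0.5×65) = 65.813 kips/bolt; interior L_c = 3.5625 − 1.25 = 2.3125, R_n = 87.75 kips/bolt. φR_n = 0.75 × (3×65.813 + 6×87.75) = 543.0 kips.
Tension rupture (net): A_n = (11.25 − 3×1.3125)×0.5 = 3.6563 in² (U = 1.0, A_e = A_n). φR_n = 0.75 × 65 × 3.6563 = 178.2 kips.
Governing: min(362.3, 543.0, 178.2) = 178.2 kips → net-section rupture.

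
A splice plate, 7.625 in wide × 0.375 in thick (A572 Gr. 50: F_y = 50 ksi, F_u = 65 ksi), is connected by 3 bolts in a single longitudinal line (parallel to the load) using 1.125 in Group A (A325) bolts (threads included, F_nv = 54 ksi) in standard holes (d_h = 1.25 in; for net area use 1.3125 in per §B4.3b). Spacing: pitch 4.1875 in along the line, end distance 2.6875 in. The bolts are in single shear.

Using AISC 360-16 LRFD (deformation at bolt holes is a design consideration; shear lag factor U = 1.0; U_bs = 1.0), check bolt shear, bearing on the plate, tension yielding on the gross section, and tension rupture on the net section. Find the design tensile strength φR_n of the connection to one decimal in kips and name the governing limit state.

Bolt shear: A_b = π(1.125)²/4 = 0.99402 in². φR_n = 0.75 × 54 × 0.99402 × 3 × 1 = 120.8 kips.
Bearing (0.375 in plate, F_u = 65 ksi): end bolts L_c = 2.6875 − 1.25/2 = 2.0625, R_n = min(1.2×2.0625×0.375×65, 2.4×1.125×0.375×65) = 60.328 kips/bolt; interior L_c = 4.1875 − 1.25 = 2.9375, R_n = 65.813 kips/bolt. φR_n = 0.75 × (1×60.328 + 2×65.813) = 144.0 kips.
Tension yield (gross): A_g = 7.625×0.375 = 2.8594 in². φR_n = 0.90 × 50 × 2.8594 = 128.7 kips.
Tension rupture (net): A_n = (7.625 − 1×1.3125)×0.375 = 2.3672 in² (U = 1.0, A_e = A_n). φR_n = 0.75 × 65 × 2.3672 = 115.4 kips.
Governing: min(120.8, 144.0, 128.7, 115.4) = 115.4 kips → net-section rupture.

115.4 kips (net-section rupture governs)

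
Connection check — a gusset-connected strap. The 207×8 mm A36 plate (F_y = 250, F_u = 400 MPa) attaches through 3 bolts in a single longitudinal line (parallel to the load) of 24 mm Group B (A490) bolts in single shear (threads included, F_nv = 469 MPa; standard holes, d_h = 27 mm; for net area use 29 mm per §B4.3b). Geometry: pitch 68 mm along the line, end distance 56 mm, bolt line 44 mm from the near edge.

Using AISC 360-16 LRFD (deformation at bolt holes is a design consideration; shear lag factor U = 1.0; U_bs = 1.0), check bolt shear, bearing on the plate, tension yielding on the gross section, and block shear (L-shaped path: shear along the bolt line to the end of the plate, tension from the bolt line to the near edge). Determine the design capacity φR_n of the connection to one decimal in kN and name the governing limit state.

Bolt shear: A_b = π(24)²/4 = 452.39 mm². φR_n = 0.75 × 469 × 452.39 × 3 × 1 = 477.4 kN.
Bearing (8 mm plate, F_u = 400 MPa): end bolts L_c = 56 − 27/2 = 42.5, R_n = min(1.2×42.5×8×400, 2.4×24×8×400) = 163.2 kN/bolt; interior L_c = 68 − 27 = 41, R_n = 157.44 kN/bolt. φR_n = 0.75 × (1×163.2 + 2×157.44) = 358.6 kN.
Tension yield (gross): A_g = 207×8 = 1656 mm². φR_n = 0.90 × 250 × 1656 = 372.6 kN.
Block shear: shear path 1×[56+2×68] = 1×192 mm, A_gv = 1536, A_nv = 1×(192 − 2.5×29)×8 = 956 mm²; tension to near edge: (44 − 0.5×29)×8 = 236 mm². R_n = min(0.6×400×956, 0.6×250×1536) + 1.0×400×236 = min(229.44, 230.4) + 94.4 = 323.84 kN. φR_n = 0.75 × 323.84 = 242.9 kN.
Governing: min(477.4, 358.6, 372.6, 242.9) = 242.9 kN → block shear.

242.9 kN (block shear governs)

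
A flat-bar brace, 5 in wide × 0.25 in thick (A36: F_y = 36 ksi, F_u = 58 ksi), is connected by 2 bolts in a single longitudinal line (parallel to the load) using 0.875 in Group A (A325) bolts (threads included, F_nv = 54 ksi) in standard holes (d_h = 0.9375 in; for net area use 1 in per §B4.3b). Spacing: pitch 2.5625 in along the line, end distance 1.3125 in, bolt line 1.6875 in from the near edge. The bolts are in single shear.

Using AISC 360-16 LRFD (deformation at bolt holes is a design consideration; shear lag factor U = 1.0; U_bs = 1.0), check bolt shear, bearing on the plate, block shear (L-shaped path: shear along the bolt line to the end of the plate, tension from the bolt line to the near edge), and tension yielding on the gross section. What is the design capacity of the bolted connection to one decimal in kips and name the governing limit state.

28.4 kips (block shear governs)

Bolt shear: A_b = π(0.875)²/4 = 0.60132 in². φR_n = 0.75 × 54 × 0.60132 × 2 × 1 = 48.7 kips.
Bearing (0.25 in plate, F_u = 58 ksi): end bolts L_c = 1.3125 − 0.9375/2 = 0.84375, R_n = min(1.2×0.84375×0.25×58, 2.4×0.875×0.25×58) = 14.681 kips/bolt; interior L_c = 2.5625 − 0.9375 = 1.625, R_n = 28.275 kips/bolt. φR_n = 0.75 × (1×14.681 + 1×28.275) = 32.2 kips.
Block shear: shear path 1×[1.3125+1×2.5625] = 1×3.875 in, A_gv = 0.96875, A_nv = 1×(3.875 − 1.5×1)×0.25 = 0.59375 in²; tension to near edge: (1.6875 − 0.5×1)×0.25 = 0.29688 in². R_n = min(0.6×58×0.59375, 0.6×36×0.96875) + 1.0×58×0.29688 = min(20.663, 20.925) + 17.219 = 37.882 kips. φR_n = 0.75 × 37.882 = 28.4 kips.
Tension yield (gross): A_g = 5×0.25 = 1.25 in². φR_n = 0.90 × 36 × 1.25 = 40.5 kips.
Governing: min(48.7, 32.2, 28.4, 40.5) = 28.4 kips → block shear.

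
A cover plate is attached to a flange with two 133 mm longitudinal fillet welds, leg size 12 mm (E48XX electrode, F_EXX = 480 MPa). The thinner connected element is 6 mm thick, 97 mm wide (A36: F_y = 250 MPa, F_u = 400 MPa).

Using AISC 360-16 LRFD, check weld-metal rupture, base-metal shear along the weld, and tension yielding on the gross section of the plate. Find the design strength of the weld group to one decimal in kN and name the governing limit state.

131.0 kN (gross-section yield governs)

Weld metal: throat = 0.707×12 = 8.484 mm, L = 2×133 = 266 mm. φR_n = 0.75 × 0.6 × 480 × 8.484 × 266 = 487.5 kN.
Base metal shear (6 mm plate): yield φR_n = 1.0×0.6×250×6×266 = 239.4 kN; rupture φR_n = 0.75×0.6×400×6×266 = 287.3 kN; take 239.4 kN (yield).
Tension yield (gross): A_g = 97×6 = 582 mm². φR_n = 0.90 × 250 × 582 = 131.0 kN.
Governing: min(487.5, 239.4, 131.0) = 131.0 kN → gross-section yield.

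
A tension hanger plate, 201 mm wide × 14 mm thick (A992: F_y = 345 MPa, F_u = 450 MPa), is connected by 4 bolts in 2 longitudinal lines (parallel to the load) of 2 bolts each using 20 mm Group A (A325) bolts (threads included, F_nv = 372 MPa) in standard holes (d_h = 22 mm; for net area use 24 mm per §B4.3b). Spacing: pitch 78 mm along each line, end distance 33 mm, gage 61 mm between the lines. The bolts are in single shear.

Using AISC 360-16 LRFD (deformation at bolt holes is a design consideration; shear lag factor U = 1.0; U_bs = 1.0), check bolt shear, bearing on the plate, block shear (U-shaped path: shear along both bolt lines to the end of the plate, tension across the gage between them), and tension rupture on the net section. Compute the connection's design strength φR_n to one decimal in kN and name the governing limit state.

350.6 kN (bolt shear governs)

Bolt shear: A_b = π(20)²/4 = 314.16 mm². φR_n = 0.75 × 372 × 314.16 × 4 × 1 = 350.6 kN.
Bearing (14 mm plate, F_u = 450 MPa): end bolts L_c = 33 − 22/2 = 22, R_n = min(1.2×22×14×450, 2.4×20×14×450) = 166.32 kN/bolt; interior L_c = 78 − 22 = 56, R_n = 302.4 kN/bolt. φR_n = 0.75 × (2×166.32 + 2×302.4) = 703.1 kN.
Block shear: shear path 2×[33+1×78] = 2×111 mm, A_gv = 3108, A_nv = 2×(111 − 1.5×24)×14 = 2100 mm²; tension across gage: (61 − 1×24)×14 = 518 mm². R_n = min(0.6×450×2100, 0.6×345×3108) + 1.0×450×518 = min(567, 643.36) + 233.1 = 800.1 kN. φR_n = 0.75 × 800.1 = 600.1 kN.
Tension rupture (net): A_n = (201 − 2×24)×14 = 2142 mm² (U = 1.0, A_e = A_n). φR_n = 0.75 × 450 × 2142 = 722.9 kN.
Governing: min(350.6, 703.1, 600.1, 722.9) = 350.6 kN → bolt shear.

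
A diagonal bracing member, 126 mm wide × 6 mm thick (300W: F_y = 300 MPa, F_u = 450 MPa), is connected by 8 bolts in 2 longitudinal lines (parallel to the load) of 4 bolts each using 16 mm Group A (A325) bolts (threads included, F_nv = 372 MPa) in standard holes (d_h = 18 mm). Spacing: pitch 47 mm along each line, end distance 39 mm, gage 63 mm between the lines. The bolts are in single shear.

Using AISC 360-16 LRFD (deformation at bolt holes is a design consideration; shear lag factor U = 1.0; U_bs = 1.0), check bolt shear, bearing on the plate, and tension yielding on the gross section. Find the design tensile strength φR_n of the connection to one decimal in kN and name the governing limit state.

204.1 kN (gross-section yield governs)

Bolt shear: A_b = π(16)²/4 = 201.06 mm². φR_n = 0.75 × 372 × 201.06 × 8 × 1 = 448.8 kN.
Bearing (6 mm plate, F_u = 450 MPa): end bolts L_c = 39 − 18/2 = 30, R_n = min(1.2×30×6×450, 2.4×16×6×450) = 97.2 kN/bolt; interior L_c = 47 − 18 = 29, R_n = 93.96 kN/bolt. φR_n = 0.75 × (2×97.2 + 6×93.96) = 568.6 kN.
Tension yield (gross): A_g = 126×6 = 756 mm². φR_n = 0.90 × 300 × 756 = 204.1 kN.
Governing: min(448.8, 568.6, 204.1) = 204.1 kN → gross-section yield.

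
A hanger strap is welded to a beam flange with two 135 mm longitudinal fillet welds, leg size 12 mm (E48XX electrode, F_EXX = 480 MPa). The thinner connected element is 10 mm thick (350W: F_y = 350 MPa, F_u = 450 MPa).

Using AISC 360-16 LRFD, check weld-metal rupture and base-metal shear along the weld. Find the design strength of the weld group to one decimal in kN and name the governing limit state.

494.8 kN (weld metal governs)

Weld metal: throat = 0.707×12 = 8.484 mm, L = 2×135 = 270 mm. φR_n = 0.75 × 0.6 × 480 × 8.484 × 270 = 494.8 kN.
Base metal shear (10 mm plate): yield φR_n = 1.0×0.6×350×10×270 = 567.0 kN; rupture φR_n = 0.75×0.6×450×10×270 = 546.8 kN; take 546.8 kN (rupture).
Governing: min(494.8, 546.8) = 494.8 kN → weld metal.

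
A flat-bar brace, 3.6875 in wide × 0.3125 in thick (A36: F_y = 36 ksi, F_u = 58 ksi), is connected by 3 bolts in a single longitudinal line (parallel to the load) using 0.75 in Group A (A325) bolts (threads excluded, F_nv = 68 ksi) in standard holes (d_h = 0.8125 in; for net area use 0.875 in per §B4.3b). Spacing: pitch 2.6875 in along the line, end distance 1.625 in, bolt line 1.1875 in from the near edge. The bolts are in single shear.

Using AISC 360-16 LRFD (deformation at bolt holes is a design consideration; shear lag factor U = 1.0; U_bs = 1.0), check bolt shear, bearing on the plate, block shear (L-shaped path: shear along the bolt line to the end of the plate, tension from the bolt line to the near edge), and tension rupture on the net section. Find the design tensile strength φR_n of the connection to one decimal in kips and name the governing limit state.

38.2 kips (net-section rupture governs)

Bolt shear: A_b = π(0.75)²/4 = 0.44179 in². φR_n = 0.75 × 68 × 0.44179 × 3 × 1 = 67.6 kips.
Bearing (0.3125 in plate, F_u = 58 ksi): end bolts L_c = 1.625 − 0.8125/2 = 1.21875, R_n = min(1.2×1.21875×0.3125×58, 2.4×0.75×0.3125×58) = 26.508 kips/bolt; interior L_c = 2.6875 − 0.8125 = 1.875, R_n = 32.625 kips/bolt. φR_n = 0.75 × (1×26.508 + 2×32.625) = 68.8 kips.
Block shear: shear path 1×[1.625+2×2.6875] = 1×7 in, A_gv = 2.1875, A_nv = 1×(7 − 2.5×0.875)×0.3125 = 1.5039 in²; tension to near edge: (1.1875 − 0.5×0.875)×0.3125 = 0.23438 in². R_n = min(0.6×58×1.5039, 0.6×36×2.1875) + 1.0×58×0.23438 = min(52.336, 47.25) + 13.594 = 60.844 kips. φR_n = 0.75 × 60.844 = 45.6 kips.
Tension rupture (net): A_n = (3.6875 − 1×0.875)×0.3125 = 0.87891 in² (U = 1.0, A_e = A_n). φR_n = 0.75 × 58 × 0.87891 = 38.2 kips.
Governing: min(67.6, 68.8, 45.6, 38.2) = 38.2 kips → net-section rupture.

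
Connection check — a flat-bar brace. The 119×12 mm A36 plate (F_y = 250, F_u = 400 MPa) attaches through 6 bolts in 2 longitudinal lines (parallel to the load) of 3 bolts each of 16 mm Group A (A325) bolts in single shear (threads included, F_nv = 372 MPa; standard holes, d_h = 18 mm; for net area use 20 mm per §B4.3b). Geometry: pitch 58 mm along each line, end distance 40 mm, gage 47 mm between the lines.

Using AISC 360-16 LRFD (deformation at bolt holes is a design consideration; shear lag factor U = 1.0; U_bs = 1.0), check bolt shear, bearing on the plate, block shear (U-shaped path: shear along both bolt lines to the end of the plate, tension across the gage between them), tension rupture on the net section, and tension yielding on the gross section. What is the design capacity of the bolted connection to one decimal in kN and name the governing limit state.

Bolt shear: A_b = π(16)²/4 = 201.06 mm². φR_n = 0.75 × 372 × 201.06 × 6 × 1 = 336.6 kN.
Bearing (12 mm plate, F_u = 400 MPa): end bolts L_c = 40 − 18/2 = 31, R_n = min(1.2×31×12×400, 2.4×16×12×400) = 178.56 kN/bolt; interior L_c = 58 − 18 = 40, R_n = 184.32 kN/bolt. φR_n = 0.75 × (2×178.56 + 4×184.32) = 820.8 kN.
Block shear: shear path 2×[40+2×58] = 2×156 mm, A_gv = 3744, A_nv = 2×(156 − 2.5×20)×12 = 2544 mm²; tension across gage: (47 − 1×20)×12 = 324 mm². R_n = min(0.6×400×2544, 0.6×250×3744) + 1.0×400×324 = min(610.56, 561.6) + 129.6 = 691.2 kN. φR_n = 0.75 × 691.2 = 518.4 kN.
Tension rupture (net): A_n = (119 − 2×20)×12 = 948 mm² (U = 1.0, A_e = A_n). φR_n = 0.75 × 400 × 948 = 284.4 kN.
Tension yield (gross): A_g = 119×12 = 1428 mm². φR_n = 0.90 × 250 × 1428 = 321.3 kN.
Governing: min(336.6, 820.8, 518.4, 284.4, 321.3) = 284.4 kN → net-section rupture.

284.4 kN (net-section rupture governs)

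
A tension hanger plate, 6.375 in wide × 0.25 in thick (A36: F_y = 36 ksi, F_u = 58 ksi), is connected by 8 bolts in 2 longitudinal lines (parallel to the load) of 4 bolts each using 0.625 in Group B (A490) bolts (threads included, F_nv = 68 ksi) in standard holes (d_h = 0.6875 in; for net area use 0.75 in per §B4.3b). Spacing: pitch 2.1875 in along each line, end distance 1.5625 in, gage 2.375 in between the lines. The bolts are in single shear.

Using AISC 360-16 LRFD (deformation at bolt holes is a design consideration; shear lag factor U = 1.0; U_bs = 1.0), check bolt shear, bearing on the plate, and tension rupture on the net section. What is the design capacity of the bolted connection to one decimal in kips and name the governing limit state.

53.0 kips (net-section rupture governs)

Bolt shear: A_b = π(0.625)²/4 = 0.3068 in². φR_n = 0.75 × 68 × 0.3068 × 8 × 1 = 125.2 kips.
Bearing (0.25 in plate, F_u = 58 ksi): end bolts L_c = 1.5625 − 0.6875/2 = 1.21875, R_n = min(1.2×1.21875×0.25×58, 2.4×0.625×0.25×58) = 21.206 kips/bolt; interior L_c = 2.1875 − 0.6875 = 1.5, R_n = 21.75 kips/bolt. φR_n = 0.75 × (2×21.206 + 6×21.75) = 129.7 kips.
Tension rupture (net): A_n = (6.375 − 2×0.75)×0.25 = 1.2188 in² (U = 1.0, A_e = A_n). φR_n = 0.75 × 58 × 1.2188 = 53.0 kips.
Governing: min(125.2, 129.7, 53.0) = 53.0 kips → net-section rupture.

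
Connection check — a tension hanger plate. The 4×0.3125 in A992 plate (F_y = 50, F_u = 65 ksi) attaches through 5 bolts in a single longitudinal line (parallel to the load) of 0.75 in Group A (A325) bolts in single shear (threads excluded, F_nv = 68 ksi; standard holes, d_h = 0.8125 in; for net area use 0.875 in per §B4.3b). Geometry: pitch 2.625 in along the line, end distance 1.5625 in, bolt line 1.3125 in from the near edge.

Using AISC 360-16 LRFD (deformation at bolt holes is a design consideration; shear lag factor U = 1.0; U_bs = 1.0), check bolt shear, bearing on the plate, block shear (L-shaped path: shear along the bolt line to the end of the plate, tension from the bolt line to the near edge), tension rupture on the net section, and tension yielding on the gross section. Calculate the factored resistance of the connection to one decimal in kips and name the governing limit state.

Bolt shear: A_b = π(0.75)²/4 = 0.44179 in². φR_n = 0.75 × 68 × 0.44179 × 5 × 1 = 112.7 kips.
Bearing (0.3125 in plate, F_u = 65 ksi): end bolts L_c = 1.5625 − 0.8125/2 = 1.15625, R_n = min(1.2×1.15625×0.3125×65, 2.4×0.75×0.3125×65) = 28.184 kips/bolt; interior L_c = 2.625 − 0.8125 = 1.8125, R_n = 36.563 kips/bolt. φR_n = 0.75 × (1×28.184 + 4×36.563) = 130.8 kips.
Block shear: shear path 1×[1.5625+4×2.625] = 1×12.0625 in, A_gv = 3.7695, A_nv = 1×(12.0625 − 4.5×0.875)×0.3125 = 2.5391 in²; tension to near edge: (1.3125 − 0.5×0.875)×0.3125 = 0.27344 in². R_n = min(0.6×65×2.5391, 0.6×50×3.7695) + 1.0×65×0.27344 = min(99.025, 113.09) + 17.774 = 116.8 kips. φR_n = 0.75 × 116.8 = 87.6 kips.
Tension rupture (net): A_n = (4 − 1×0.875)×0.3125 = 0.97656 in² (U = 1.0, A_e = A_n). φR_n = 0.75 × 65 × 0.97656 = 47.6 kips.
Tension yield (gross): A_g = 4×0.3125 = 1.25 in². φR_n = 0.90 × 50 × 1.25 = 56.3 kips.
Governing: min(112.7, 130.8, 87.6, 47.6, 56.3) = 47.6 kips → net-section rupture.

47.6 kips (net-section rupture governs)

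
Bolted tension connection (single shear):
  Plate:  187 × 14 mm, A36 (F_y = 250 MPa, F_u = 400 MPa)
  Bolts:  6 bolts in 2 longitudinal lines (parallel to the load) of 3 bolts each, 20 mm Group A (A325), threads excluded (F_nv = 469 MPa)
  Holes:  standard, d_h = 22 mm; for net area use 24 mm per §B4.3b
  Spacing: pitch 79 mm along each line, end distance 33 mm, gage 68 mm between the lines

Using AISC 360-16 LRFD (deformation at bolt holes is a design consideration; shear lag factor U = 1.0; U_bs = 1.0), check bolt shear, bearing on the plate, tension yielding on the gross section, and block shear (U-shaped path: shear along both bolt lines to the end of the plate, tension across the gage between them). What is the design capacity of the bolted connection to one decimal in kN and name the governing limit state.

589.1 kN (gross-section yield governs)

Bolt shear: A_b = π(20)²/4 = 314.16 mm². φR_n = 0.75 × 469 × 314.16 × 6 × 1 = 663.0 kN.
Bearing (14 mm plate, F_u = 400 MPa): end bolts L_c = 33 − 22/2 = 22, R_n = min(1.2×22×14×400, 2.4×20×14×400) = 147.84 kN/bolt; interior L_c = 79 − 22 = 57, R_n = 268.8 kN/bolt. φR_n = 0.75 × (2×147.84 + 4×268.8) = 1028.2 kN.
Tension yield (gross): A_g = 187×14 = 2618 mm². φR_n = 0.90 × 250 × 2618 = 589.1 kN.
Block shear: shear path 2×[33+2×79] = 2×191 mm, A_gv = 5348, A_nv = 2×(191 − 2.5×24)×14 = 3668 mm²; tension across gage: (68 − 1×24)×14 = 616 mm². R_n = min(0.6×400×3668, 0.6×250×5348) + 1.0×400×616 = min(880.32, 802.2) + 246.4 = 1048.6 kN. φR_n = 0.75 × 1048.6 = 786.5 kN.
Governing: min(663.0, 1028.2, 589.1, 786.5) = 589.1 kN → gross-section yield.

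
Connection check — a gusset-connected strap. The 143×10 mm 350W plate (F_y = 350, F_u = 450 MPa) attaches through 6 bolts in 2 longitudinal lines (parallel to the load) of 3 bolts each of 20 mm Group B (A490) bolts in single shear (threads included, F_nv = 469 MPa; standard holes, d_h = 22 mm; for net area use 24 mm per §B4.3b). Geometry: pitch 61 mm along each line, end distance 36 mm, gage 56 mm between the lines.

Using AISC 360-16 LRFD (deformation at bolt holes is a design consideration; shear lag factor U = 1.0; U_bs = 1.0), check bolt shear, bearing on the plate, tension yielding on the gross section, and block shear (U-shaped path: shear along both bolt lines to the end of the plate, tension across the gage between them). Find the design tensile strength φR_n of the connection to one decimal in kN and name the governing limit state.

450.5 kN (gross-section yield governs)

Bolt shear: A_b = π(20)²/4 = 314.16 mm². φR_n = 0.75 × 469 × 314.16 × 6 × 1 = 663.0 kN.
Bearing (10 mm plate, F_u = 450 MPa): end bolts L_c = 36 − 22/2 = 25, R_n = min(1.2×25×10×450, 2.4×20×10×450) = 135 kN/bolt; interior L_c = 61 − 22 = 39, R_n = 210.6 kN/bolt. φR_n = 0.75 × (2×135 + 4×210.6) = 834.3 kN.
Tension yield (gross): A_g = 143×10 = 1430 mm². φR_n = 0.90 × 350 × 1430 = 450.5 kN.
Block shear: shear path 2×[36+2×61] = 2×158 mm, A_gv = 3160, A_nv = 2×(158 − 2.5×24)×10 = 1960 mm²; tension across gage: (56 − 1×24)×10 = 320 mm². R_n = min(0.6×450×1960, 0.6×350×3160) + 1.0×450×320 = min(529.2, 663.6) + 144 = 673.2 kN. φR_n = 0.75 × 673.2 = 504.9 kN.
Governing: min(663.0, 834.3, 450.5, 504.9) = 450.5 kN → gross-section yield.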